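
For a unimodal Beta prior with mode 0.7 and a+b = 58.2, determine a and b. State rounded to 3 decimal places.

Mode = (a−1)/(κ−2) with κ = a+b, so a−1 = 0.7·56.2 = 39.340.
a = 40.340; b = κ − a = 17.860.

a = 40.340, b = 17.860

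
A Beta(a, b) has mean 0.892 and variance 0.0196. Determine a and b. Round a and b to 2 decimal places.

a = 3.49, b = 0.42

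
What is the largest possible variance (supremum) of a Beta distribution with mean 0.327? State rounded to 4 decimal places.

Var = μ(1−μ)/(α+β+1), which approaches μ(1−μ) as α+β → 0.
So the supremum is μ(1−μ) = 0.327×0.673 = 0.2201.

0.2201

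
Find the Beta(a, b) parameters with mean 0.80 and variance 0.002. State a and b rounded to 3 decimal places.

a = 63.200, b = 15.800

By moment matching, a+b = μ(1−μ)/σ² − 1 = (0.80·0.20)/0.002 − 1 = 80.0000 − 1 = 79.0000.
Since a/(a+b) = μ, a = 0.80·79.0000 = 63.200 and b = 0.20·79.0000 = 15.800.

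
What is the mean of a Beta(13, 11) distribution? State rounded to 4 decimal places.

0.5417

The Beta mean is α/(α+β) = 13/(13+11) = 0.5417.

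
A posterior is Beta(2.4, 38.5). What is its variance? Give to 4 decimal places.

0.0013

Var = αβ/[(α+β)²(α+β+1)] = (2.4×38.5)/(40.9²×41.9) = 92.40/70090.739 = 0.0013.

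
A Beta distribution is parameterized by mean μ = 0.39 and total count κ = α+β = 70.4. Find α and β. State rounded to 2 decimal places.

α = 27.46, β = 42.94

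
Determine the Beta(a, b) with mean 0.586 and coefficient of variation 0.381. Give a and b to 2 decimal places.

a = 2.27, b = 1.60

σ = CV·μ = 0.381×0.586 = 0.22327, so σ² = 0.049848.
s+1 = μ(1−μ)/σ² = 0.242604/0.049848 = 4.8669, so s = a+b = 3.8669.
a = μs = 2.27, b = (1−μ)s = 1.60.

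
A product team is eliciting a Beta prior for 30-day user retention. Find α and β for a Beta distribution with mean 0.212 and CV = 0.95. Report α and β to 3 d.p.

σ = CV·μ = 0.95×0.212 = 0.20140, so σ² = 0.040562.
s+1 = μ(1−μ)/σ² = 0.167056/0.040562 = 4.1185, so s = α+β = 3.1185.
α = μs = 0.661, β = (1−μ)s = 2.457.

α = 0.661, β = 2.457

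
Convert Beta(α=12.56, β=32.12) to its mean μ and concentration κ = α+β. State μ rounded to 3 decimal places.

μ = 0.281, κ = 44.68

κ = α+β = 12.56+32.12 = 44.68; μ = α/κ = 12.56/44.68 = 0.281.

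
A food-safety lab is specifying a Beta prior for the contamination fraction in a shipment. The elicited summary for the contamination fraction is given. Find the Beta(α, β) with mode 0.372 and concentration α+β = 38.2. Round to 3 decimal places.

Mode = (α−1)/(κ−2) with κ = α+β, so α−1 = 0.372·36.2 = 13.466.
α = 14.466; β = κ − α = 23.734.

α = 14.466, β = 23.734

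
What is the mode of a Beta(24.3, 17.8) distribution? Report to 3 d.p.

0.581

With α,β > 1, mode = (α−1)/(α+β−2) = 23.3/40.1 = 0.581.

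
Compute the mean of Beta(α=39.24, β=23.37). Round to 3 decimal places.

0.627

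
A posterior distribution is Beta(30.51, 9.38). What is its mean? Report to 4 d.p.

0.7649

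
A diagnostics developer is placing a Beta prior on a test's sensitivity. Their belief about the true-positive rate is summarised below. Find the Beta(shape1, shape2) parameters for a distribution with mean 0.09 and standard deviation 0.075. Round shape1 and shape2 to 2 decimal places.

First σ² = 0.005625. Setting shape1 = μn, shape2 = (1−μ)n with n = shape1+shape2,
μ(1−μ)/(n+1) = 0.005625 ⇒ n+1 = 0.0819/0.005625 = 14.5600 ⇒ n = 13.5600.
Hence shape1 = 0.09×13.5600 = 1.22, shape2 = 0.91×13.5600 = 12.34.

shape1 = 1.22, shape2 = 12.34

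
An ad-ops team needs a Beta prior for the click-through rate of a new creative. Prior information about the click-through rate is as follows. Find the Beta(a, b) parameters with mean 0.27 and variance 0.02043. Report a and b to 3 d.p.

a = 2.335, b = 6.313

Write ν = a+b; then a = μν and Var = μ(1−μ)/(ν+1).
ν = μ(1−μ)/Var − 1 = 0.1971/0.02043 − 1 = 8.6476.
a = 0.27·8.6476 = 2.335, b = 0.73·8.6476 = 6.313.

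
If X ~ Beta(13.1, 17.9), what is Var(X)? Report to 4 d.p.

μ = 13.1/31.0 = 0.422581; Var = μ(1−μ)/(α+β+1) = 0.2440062/32.0 = 0.0076.

0.0076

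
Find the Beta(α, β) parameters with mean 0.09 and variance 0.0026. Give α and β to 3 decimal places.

α = 2.745, β = 27.755

By moment matching, α+β = μ(1−μ)/σ² − 1 = (0.09·0.91)/0.0026 − 1 = 31.5000 − 1 = 30.5000.
Since α/(α+β) = μ, α = 0.09·30.5000 = 2.745 and β = 0.91·30.5000 = 27.755.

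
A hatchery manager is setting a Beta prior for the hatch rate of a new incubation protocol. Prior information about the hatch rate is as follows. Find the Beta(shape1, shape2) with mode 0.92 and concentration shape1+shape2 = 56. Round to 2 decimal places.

shape1 = 50.68, shape2 = 5.32

Since the density peak of Beta(shape1,shape2) is at (shape1−1)/(shape1+shape2−2),
shape1 = 1 + 0.92(56−2) = 50.68 and shape2 = 56 − 50.68 = 5.32.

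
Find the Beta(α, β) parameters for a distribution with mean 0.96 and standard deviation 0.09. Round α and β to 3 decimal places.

α = 3.591, β = 0.150

Variance = 0.09² = 0.0081. The moment-matching identity α+β = μ(1−μ)/Var − 1 gives
α+β = 0.0384/0.0081 − 1 = 3.7407, so α = μ·3.7407 = 3.591 and β = (1−μ)·3.7407 = 0.150.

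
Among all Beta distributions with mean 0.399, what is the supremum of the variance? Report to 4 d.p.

0.2398

For fixed mean μ the Beta variance is μ(1−μ)/(α+β+1), increasing as α+β decreases.
Its least upper bound (not attained) is μ(1−μ) = 0.399·0.601 = 0.2398.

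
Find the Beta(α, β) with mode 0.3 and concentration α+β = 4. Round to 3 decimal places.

Since the density peak of Beta(α,β) is at (α−1)/(α+β−2),
α = 1 + 0.3(4−2) = 1.600 and β = 4 − 1.600 = 2.400.

α = 1.600, β = 2.400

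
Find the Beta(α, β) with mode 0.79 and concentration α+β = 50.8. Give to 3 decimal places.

For α,β>1 the mode is (α−1)/(α+β−2), so α = mode·(κ−2)+1 = 0.79×48.8+1 = 39.552.
And β = (1−mode)·(κ−2)+1 = 0.21×48.8+1 = 11.248.

α = 39.552, β = 11.248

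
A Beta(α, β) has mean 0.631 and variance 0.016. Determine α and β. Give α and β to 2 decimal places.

Write ν = α+β; then α = μν and Var = μ(1−μ)/(ν+1).
ν = μ(1−μ)/Var − 1 = 0.232839/0.016 − 1 = 13.5524.
α = 0.631·13.5524 = 8.55, β = 0.369·13.5524 = 5.00.

α = 8.55, β = 5.00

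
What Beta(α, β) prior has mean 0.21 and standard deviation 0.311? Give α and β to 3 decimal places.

α = 0.150, β = 0.565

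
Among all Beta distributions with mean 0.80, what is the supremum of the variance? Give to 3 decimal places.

0.160

For fixed mean μ the Beta variance is μ(1−μ)/(α+β+1), increasing as α+β decreases.
Its least upper bound (not attained) is μ(1−μ) = 0.80·0.20 = 0.160.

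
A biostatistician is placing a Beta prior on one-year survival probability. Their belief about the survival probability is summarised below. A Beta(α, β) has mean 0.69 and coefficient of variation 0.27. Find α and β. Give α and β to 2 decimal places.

α = 3.56, β = 1.60

Var = (CV·μ)² = (0.27×0.69)² = 0.034708.
α+β = μ(1−μ)/Var − 1 = 0.2139/0.034708 − 1 = 5.1629.
Thus α = 0.69·5.1629 = 3.56 and β = 0.31·5.1629 = 1.60.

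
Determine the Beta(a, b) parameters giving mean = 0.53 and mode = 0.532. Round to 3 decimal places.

a = 16.960, b = 15.040

With s = a+b: μ = a/s and mode = (a−1)/(s−2). Eliminating a = μs,
μs − 1 = m(s−2) ⇒ s(μ−m) = 1−2m ⇒ s = -0.064/-0.002 = 32.0000.
So a = μs = 16.960, b = (1−μ)s = 15.040.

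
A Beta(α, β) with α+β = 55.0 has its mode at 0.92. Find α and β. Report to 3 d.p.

α = 49.760, β = 5.240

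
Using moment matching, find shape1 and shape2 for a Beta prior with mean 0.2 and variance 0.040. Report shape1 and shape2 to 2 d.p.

Let s = shape1+shape2. The Beta variance is μ(1−μ)/(s+1).
So s+1 = μ(1−μ)/σ² = (0.2×0.8)/0.040 = 0.16/0.040 = 4.0000, giving s = 3.0000.
Then shape1 = μs = 0.2×3.0000 = 0.60 and shape2 = (1−μ)s = 0.8×3.0000 = 2.40.

shape1 = 0.60, shape2 = 2.40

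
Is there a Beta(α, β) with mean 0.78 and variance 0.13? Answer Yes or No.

Yes

A Beta with mean μ has variance μ(1−μ)/(α+β+1) < μ(1−μ).
Here μ(1−μ) = 0.78×0.22 = 0.1716, and 0.13 < 0.1716.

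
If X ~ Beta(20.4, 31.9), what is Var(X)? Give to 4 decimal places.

0.0045

μ = 20.4/52.3 = 0.390057; Var = μ(1−μ)/(α+β+1) = 0.2379126/53.3 = 0.0045.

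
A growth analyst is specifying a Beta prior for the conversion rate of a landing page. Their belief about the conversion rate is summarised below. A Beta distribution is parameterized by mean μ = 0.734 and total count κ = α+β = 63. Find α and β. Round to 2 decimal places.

α = μκ = 0.734×63 = 46.24 and β = (1−μ)κ = 0.266×63 = 16.76.

α = 46.24, β = 16.76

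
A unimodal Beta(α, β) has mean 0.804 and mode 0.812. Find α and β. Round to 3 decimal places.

With s = α+β: μ = α/s and mode = (α−1)/(s−2). Eliminating α = μs,
μs − 1 = m(s−2) ⇒ s(μ−m) = 1−2m ⇒ s = -0.624/-0.008 = 78.0000.
So α = μs = 62.712, β = (1−μ)s = 15.288.

α = 62.712, β = 15.288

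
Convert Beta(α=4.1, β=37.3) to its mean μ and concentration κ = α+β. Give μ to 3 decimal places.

κ = α+β = 4.1+37.3 = 41.4; μ = α/κ = 4.1/41.4 = 0.099.

μ = 0.099, κ = 41.4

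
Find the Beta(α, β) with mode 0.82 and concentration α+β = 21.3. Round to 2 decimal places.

For α,β>1 the mode is (α−1)/(α+β−2), so α = mode·(κ−2)+1 = 0.82×19.3+1 = 16.83.
And β = (1−mode)·(κ−2)+1 = 0.18×19.3+1 = 4.47.

α = 16.83, β = 4.47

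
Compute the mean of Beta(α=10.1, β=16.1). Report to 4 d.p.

The Beta mean is α/(α+β) = 10.1/(10.1+16.1) = 0.3855.

0.3855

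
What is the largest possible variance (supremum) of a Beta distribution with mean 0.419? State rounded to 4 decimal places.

Var = μ(1−μ)/(α+β+1), which approaches μ(1−μ) as α+β → 0.
So the supremum is μ(1−μ) = 0.419×0.581 = 0.2434.

0.2434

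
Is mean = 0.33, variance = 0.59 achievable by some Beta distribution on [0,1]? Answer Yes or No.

No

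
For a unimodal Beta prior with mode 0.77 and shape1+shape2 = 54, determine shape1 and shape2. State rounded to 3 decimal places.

For shape1,shape2>1 the mode is (shape1−1)/(shape1+shape2−2), so shape1 = mode·(κ−2)+1 = 0.77×52+1 = 41.040.
And shape2 = (1−mode)·(κ−2)+1 = 0.23×52+1 = 12.960.

shape1 = 41.040, shape2 = 12.960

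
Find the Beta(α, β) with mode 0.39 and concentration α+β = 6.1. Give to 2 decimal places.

α = 2.60, β = 3.50

Since the density peak of Beta(α,β) is at (α−1)/(α+β−2),
α = 1 + 0.39(6.1−2) = 2.60 and β = 6.1 − 2.60 = 3.50.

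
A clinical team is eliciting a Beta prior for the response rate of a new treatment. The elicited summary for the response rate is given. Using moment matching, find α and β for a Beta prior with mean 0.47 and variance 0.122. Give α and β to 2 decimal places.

Let s = α+β. The Beta variance is μ(1−μ)/(s+1).
So s+1 = μ(1−μ)/σ² = (0.47×0.53)/0.122 = 0.2491/0.122 = 2.0418, giving s = 1.0418.
Then α = μs = 0.47×1.0418 = 0.49 and β = (1−μ)s = 0.53×1.0418 = 0.55.

α = 0.49, β = 0.55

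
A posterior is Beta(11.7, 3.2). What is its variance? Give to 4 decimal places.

μ = 11.7/14.9 = 0.785235; Var = μ(1−μ)/(α+β+1) = 0.1686411/15.9 = 0.0106.

0.0106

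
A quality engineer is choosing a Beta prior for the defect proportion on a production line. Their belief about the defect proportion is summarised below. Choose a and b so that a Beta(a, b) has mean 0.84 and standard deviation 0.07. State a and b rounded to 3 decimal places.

Variance = 0.07² = 0.0049. The moment-matching identity a+b = μ(1−μ)/Var − 1 gives
a+b = 0.1344/0.0049 − 1 = 26.4286, so a = μ·26.4286 = 22.200 and b = (1−μ)·26.4286 = 4.229.

a = 22.200, b = 4.229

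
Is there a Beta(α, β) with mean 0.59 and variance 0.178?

Yes

The Beta variance bound is σ² < μ(1−μ).
Here μ(1−μ) = 0.59×0.41 = 0.2419, and 0.178 < 0.2419.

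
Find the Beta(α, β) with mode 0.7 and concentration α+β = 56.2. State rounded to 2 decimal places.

α = 38.94, β = 17.26

Since the density peak of Beta(α,β) is at (α−1)/(α+β−2),
α = 1 + 0.7(56.2−2) = 38.94 and β = 56.2 − 38.94 = 17.26.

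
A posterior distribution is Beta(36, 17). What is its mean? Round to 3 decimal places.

0.679

E[X] = α/(α+β) = 36/53 = 0.679.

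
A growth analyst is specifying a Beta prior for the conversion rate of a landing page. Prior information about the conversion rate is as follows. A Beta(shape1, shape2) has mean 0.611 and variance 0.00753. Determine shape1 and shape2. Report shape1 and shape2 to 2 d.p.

By moment matching, shape1+shape2 = μ(1−μ)/σ² − 1 = (0.611·0.389)/0.00753 − 1 = 31.5643 − 1 = 30.5643.
Since shape1/(shape1+shape2) = μ, shape1 = 0.611·30.5643 = 18.67 and shape2 = 0.389·30.5643 = 11.89.

shape1 = 18.67, shape2 = 11.89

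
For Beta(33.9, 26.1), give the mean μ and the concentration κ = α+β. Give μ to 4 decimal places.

μ = 0.5650, κ = 60.0

κ = α+β = 33.9+26.1 = 60.0; μ = α/κ = 33.9/60.0 = 0.5650.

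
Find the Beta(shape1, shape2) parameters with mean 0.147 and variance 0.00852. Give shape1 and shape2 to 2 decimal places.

Let s = shape1+shape2. The Beta variance is μ(1−μ)/(s+1).
So s+1 = μ(1−μ)/σ² = (0.147×0.853)/0.00852 = 0.125391/0.00852 = 14.7173, giving s = 13.7173.
Then shape1 = μs = 0.147×13.7173 = 2.02 and shape2 = (1−μ)s = 0.853×13.7173 = 11.70.

shape1 = 2.02, shape2 = 11.70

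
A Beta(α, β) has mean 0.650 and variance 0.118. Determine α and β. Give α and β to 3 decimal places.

Write ν = α+β; then α = μν and Var = μ(1−μ)/(ν+1).
ν = μ(1−μ)/Var − 1 = 0.227500/0.118 − 1 = 0.9280.
α = 0.650·0.9280 = 0.603, β = 0.350·0.9280 = 0.325.

α = 0.603, β = 0.325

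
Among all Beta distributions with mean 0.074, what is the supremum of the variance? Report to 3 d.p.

For fixed mean μ the Beta variance is μ(1−μ)/(α+β+1), increasing as α+β decreases.
Its least upper bound (not attained) is μ(1−μ) = 0.074·0.926 = 0.069.

0.069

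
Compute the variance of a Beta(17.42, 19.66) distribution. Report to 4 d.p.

μ = 17.42/37.08 = 0.469795; Var = μ(1−μ)/(α+β+1) = 0.2490877/38.08 = 0.0065.

0.0065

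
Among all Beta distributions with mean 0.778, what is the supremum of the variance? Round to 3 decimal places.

0.173

Var = μ(1−μ)/(α+β+1), which approaches μ(1−μ) as α+β → 0.
So the supremum is μ(1−μ) = 0.778×0.222 = 0.173.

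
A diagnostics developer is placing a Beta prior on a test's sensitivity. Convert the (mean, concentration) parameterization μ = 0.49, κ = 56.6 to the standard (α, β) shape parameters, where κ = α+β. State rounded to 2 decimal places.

α = 27.73, β = 28.87

Split κ in proportion μ : (1−μ): α = 0.49·56.6 = 27.73, β = 56.6 − 27.73 = 28.87.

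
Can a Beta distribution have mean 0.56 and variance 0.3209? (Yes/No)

No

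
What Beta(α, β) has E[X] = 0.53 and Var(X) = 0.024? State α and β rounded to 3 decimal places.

Write ν = α+β; then α = μν and Var = μ(1−μ)/(ν+1).
ν = μ(1−μ)/Var − 1 = 0.2491/0.024 − 1 = 9.3792.
α = 0.53·9.3792 = 4.971, β = 0.47·9.3792 = 4.408.

α = 4.971, β = 4.408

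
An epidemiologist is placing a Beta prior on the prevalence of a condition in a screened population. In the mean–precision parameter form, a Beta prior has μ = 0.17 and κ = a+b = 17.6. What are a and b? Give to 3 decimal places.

a = 2.992, b = 14.608

a = μκ = 0.17×17.6 = 2.992 and b = (1−μ)κ = 0.83×17.6 = 14.608.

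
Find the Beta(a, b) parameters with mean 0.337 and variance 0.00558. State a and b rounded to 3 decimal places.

a = 13.157, b = 25.884

Let s = a+b. The Beta variance is μ(1−μ)/(s+1).
So s+1 = μ(1−μ)/σ² = (0.337×0.663)/0.00558 = 0.223431/0.00558 = 40.0414, giving s = 39.0414.
Then a = μs = 0.337×39.0414 = 13.157 and b = (1−μ)s = 0.663×39.0414 = 25.884.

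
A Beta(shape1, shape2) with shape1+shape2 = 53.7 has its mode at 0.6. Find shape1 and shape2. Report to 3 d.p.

shape1 = 32.020, shape2 = 21.680

Since the density peak of Beta(shape1,shape2) is at (shape1−1)/(shape1+shape2−2),
shape1 = 1 + 0.6(53.7−2) = 32.020 and shape2 = 53.7 − 32.020 = 21.680.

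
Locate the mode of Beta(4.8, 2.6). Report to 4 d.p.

The density x^(α−1)(1−x)^(β−1) is maximised at (α−1)/(α+β−2) = 3.8/5.4 = 0.7037.

0.7037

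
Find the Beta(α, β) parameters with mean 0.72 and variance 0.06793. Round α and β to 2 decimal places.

α = 1.42, β = 0.55

Write ν = α+β; then α = μν and Var = μ(1−μ)/(ν+1).
ν = μ(1−μ)/Var − 1 = 0.2016/0.06793 − 1 = 1.9678.
α = 0.72·1.9678 = 1.42, β = 0.28·1.9678 = 0.55.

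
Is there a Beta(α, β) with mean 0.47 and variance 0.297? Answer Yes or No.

No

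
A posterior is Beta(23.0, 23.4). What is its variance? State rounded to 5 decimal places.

0.00527

Var = αβ/[(α+β)²(α+β+1)] = (23.0×23.4)/(46.4²×47.4) = 538.20/102050.304 = 0.00527.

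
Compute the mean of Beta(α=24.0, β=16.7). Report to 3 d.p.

The Beta mean is α/(α+β) = 24.0/(24.0+16.7) = 0.590.

0.590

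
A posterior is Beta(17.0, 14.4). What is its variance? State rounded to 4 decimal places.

0.0077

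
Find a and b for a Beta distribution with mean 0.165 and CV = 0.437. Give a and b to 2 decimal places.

Var = (CV·μ)² = (0.437×0.165)² = 0.005199.
a+b = μ(1−μ)/Var − 1 = 0.137775/0.005199 − 1 = 25.4996.
Thus a = 0.165·25.4996 = 4.21 and b = 0.835·25.4996 = 21.29.

a = 4.21, b = 21.29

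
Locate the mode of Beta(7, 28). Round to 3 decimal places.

With α,β > 1, mode = (α−1)/(α+β−2) = 6/33 = 0.182.

0.182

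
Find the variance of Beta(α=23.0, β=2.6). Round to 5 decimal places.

Var = αβ/[(α+β)²(α+β+1)] = (23.0×2.6)/(25.6²×26.6) = 59.80/17432.576 = 0.00343.

0.00343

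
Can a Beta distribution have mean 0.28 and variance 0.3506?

A Beta with mean μ has variance μ(1−μ)/(α+β+1) < μ(1−μ).
Here μ(1−μ) = 0.28×0.72 = 0.2016, and 0.3506 ≥ 0.2016.

No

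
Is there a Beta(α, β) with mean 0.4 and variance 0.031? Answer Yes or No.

Yes

The Beta variance bound is σ² < μ(1−μ).
Here μ(1−μ) = 0.4×0.6 = 0.24, and 0.031 < 0.24.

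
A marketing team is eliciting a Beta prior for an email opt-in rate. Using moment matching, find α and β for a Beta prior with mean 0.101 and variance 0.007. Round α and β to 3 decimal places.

α = 1.209, β = 10.762

Let s = α+β. The Beta variance is μ(1−μ)/(s+1).
So s+1 = μ(1−μ)/σ² = (0.101×0.899)/0.007 = 0.090799/0.007 = 12.9713, giving s = 11.9713.
Then α = μs = 0.101×11.9713 = 1.209 and β = (1−μ)s = 0.899×11.9713 = 10.762.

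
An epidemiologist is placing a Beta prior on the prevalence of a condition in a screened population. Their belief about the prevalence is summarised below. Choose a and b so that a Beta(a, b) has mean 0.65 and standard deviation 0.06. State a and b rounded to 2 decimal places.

Variance = 0.06² = 0.0036. The moment-matching identity a+b = μ(1−μ)/Var − 1 gives
a+b = 0.2275/0.0036 − 1 = 62.1944, so a = μ·62.1944 = 40.43 and b = (1−μ)·62.1944 = 21.77.

a = 40.43, b = 21.77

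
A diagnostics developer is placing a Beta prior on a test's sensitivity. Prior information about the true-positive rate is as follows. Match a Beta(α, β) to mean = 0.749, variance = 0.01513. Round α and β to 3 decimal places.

By moment matching, α+β = μ(1−μ)/σ² − 1 = (0.749·0.251)/0.01513 − 1 = 12.4256 − 1 = 11.4256.
Since α/(α+β) = μ, α = 0.749·11.4256 = 8.558 and β = 0.251·11.4256 = 2.868.

α = 8.558, β = 2.868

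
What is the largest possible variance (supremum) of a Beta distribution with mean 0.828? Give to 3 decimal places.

0.142

For fixed mean μ the Beta variance is μ(1−μ)/(α+β+1), increasing as α+β decreases.
Its least upper bound (not attained) is μ(1−μ) = 0.828·0.172 = 0.142.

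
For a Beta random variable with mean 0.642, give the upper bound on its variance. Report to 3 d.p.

0.230

For fixed mean μ the Beta variance is μ(1−μ)/(α+β+1), increasing as α+β decreases.
Its least upper bound (not attained) is μ(1−μ) = 0.642·0.358 = 0.230.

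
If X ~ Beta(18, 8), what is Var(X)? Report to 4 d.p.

Var = αβ/[(α+β)²(α+β+1)] = (18×8)/(26²×27) = 144/18252 = 0.0079.

0.0079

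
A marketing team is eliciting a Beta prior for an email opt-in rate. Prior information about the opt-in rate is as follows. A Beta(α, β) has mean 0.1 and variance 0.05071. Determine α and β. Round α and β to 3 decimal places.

Write ν = α+β; then α = μν and Var = μ(1−μ)/(ν+1).
ν = μ(1−μ)/Var − 1 = 0.09/0.05071 − 1 = 0.7748.
α = 0.1·0.7748 = 0.077, β = 0.9·0.7748 = 0.697.

α = 0.077, β = 0.697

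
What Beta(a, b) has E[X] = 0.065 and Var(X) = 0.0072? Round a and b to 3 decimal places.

Let s = a+b. The Beta variance is μ(1−μ)/(s+1).
So s+1 = μ(1−μ)/σ² = (0.065×0.935)/0.0072 = 0.060775/0.0072 = 8.4410, giving s = 7.4410.
Then a = μs = 0.065×7.4410 = 0.484 and b = (1−μ)s = 0.935×7.4410 = 6.957.

a = 0.484, b = 6.957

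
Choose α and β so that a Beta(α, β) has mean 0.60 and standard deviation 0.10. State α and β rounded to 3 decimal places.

α = 13.800, β = 9.200

σ² = 0.10² = 0.0100.
With s = α+β, Var = μ(1−μ)/(s+1), so s+1 = (0.60×0.40)/0.0100 = 24.0000 and s = 23.0000.
α = μs = 13.800, β = (1−μ)s = 9.200.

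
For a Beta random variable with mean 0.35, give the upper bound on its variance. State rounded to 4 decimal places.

0.2275

Var = μ(1−μ)/(α+β+1), which approaches μ(1−μ) as α+β → 0.
So the supremum is μ(1−μ) = 0.35×0.65 = 0.2275.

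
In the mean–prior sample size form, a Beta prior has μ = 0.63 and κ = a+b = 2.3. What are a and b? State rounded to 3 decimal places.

a = 1.449, b = 0.851

Split κ in proportion μ : (1−μ): a = 0.63·2.3 = 1.449, b = 2.3 − 1.449 = 0.851.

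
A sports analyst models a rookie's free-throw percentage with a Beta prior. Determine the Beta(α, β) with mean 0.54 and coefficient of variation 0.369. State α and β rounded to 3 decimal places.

Var = (CV·μ)² = (0.369×0.54)² = 0.039705.
α+β = μ(1−μ)/Var − 1 = 0.2484/0.039705 − 1 = 5.2562.
Thus α = 0.54·5.2562 = 2.838 and β = 0.46·5.2562 = 2.418.

α = 2.838, β = 2.418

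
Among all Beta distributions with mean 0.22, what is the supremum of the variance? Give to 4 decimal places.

Var = μ(1−μ)/(α+β+1), which approaches μ(1−μ) as α+β → 0.
So the supremum is μ(1−μ) = 0.22×0.78 = 0.1716.

0.1716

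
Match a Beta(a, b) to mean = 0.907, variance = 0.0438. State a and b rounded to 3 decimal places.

a = 0.840, b = 0.086

Let s = a+b. The Beta variance is μ(1−μ)/(s+1).
So s+1 = μ(1−μ)/σ² = (0.907×0.093)/0.0438 = 0.084351/0.0438 = 1.9258, giving s = 0.9258.
Then a = μs = 0.907×0.9258 = 0.840 and b = (1−μ)s = 0.093×0.9258 = 0.086.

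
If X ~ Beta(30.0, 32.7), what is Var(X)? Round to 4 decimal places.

Var = αβ/[(α+β)²(α+β+1)] = (30.0×32.7)/(62.7²×63.7) = 981.00/250423.173 = 0.0039.

0.0039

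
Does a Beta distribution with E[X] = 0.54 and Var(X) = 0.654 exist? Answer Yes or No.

No

The Beta variance bound is σ² < μ(1−μ).
Here μ(1−μ) = 0.54×0.46 = 0.2484, and 0.654 ≥ 0.2484.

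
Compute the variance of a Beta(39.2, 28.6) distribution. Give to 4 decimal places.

0.0035

α+β = 67.8 and αβ = 1121.12, so Var = αβ/[(α+β)²(α+β+1)] = 1121.12/316262.592 = 0.0035.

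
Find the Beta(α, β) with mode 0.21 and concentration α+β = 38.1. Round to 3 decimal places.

α = 8.581, β = 29.519

Mode = (α−1)/(κ−2) with κ = α+β, so α−1 = 0.21·36.1 = 7.581.
α = 8.581; β = κ − α = 29.519.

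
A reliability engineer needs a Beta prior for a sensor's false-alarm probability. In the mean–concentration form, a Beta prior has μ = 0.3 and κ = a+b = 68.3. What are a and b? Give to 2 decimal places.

a = 20.49, b = 47.81

a = μκ = 0.3×68.3 = 20.49 and b = (1−μ)κ = 0.7×68.3 = 47.81.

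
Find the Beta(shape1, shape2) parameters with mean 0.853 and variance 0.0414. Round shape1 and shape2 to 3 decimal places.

shape1 = 1.731, shape2 = 0.298

Write ν = shape1+shape2; then shape1 = μν and Var = μ(1−μ)/(ν+1).
ν = μ(1−μ)/Var − 1 = 0.125391/0.0414 − 1 = 2.0288.
shape1 = 0.853·2.0288 = 1.731, shape2 = 0.147·2.0288 = 0.298.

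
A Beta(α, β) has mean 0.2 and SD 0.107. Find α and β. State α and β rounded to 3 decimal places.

α = 2.595, β = 10.380

Variance = 0.107² = 0.011449. The moment-matching identity α+β = μ(1−μ)/Var − 1 gives
α+β = 0.16/0.011449 − 1 = 12.9750, so α = μ·12.9750 = 2.595 and β = (1−μ)·12.9750 = 10.380.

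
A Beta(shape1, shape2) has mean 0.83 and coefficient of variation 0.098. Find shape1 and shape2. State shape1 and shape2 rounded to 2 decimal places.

shape1 = 16.87, shape2 = 3.46

σ = CV·μ = 0.098×0.83 = 0.08134, so σ² = 0.006616.
s+1 = μ(1−μ)/σ² = 0.1411/0.006616 = 21.3265, so s = shape1+shape2 = 20.3265.
shape1 = μs = 16.87, shape2 = (1−μ)s = 3.46.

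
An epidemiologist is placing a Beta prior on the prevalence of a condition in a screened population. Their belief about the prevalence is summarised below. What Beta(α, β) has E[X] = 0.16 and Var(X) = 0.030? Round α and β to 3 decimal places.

Write ν = α+β; then α = μν and Var = μ(1−μ)/(ν+1).
ν = μ(1−μ)/Var − 1 = 0.1344/0.030 − 1 = 3.4800.
α = 0.16·3.4800 = 0.557, β = 0.84·3.4800 = 2.923.

α = 0.557, β = 2.923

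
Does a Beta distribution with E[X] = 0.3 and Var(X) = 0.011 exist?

A Beta with mean μ has variance μ(1−μ)/(α+β+1) < μ(1−μ).
Here μ(1−μ) = 0.3×0.7 = 0.21, and 0.011 < 0.21.

Yes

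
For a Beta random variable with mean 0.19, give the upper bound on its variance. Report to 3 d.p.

0.154

For fixed mean μ the Beta variance is μ(1−μ)/(α+β+1), increasing as α+β decreases.
Its least upper bound (not attained) is μ(1−μ) = 0.19·0.81 = 0.154.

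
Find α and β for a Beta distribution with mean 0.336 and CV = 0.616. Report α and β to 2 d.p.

α = 1.41, β = 2.79

Var = (CV·μ)² = (0.616×0.336)² = 0.042839.
α+β = μ(1−μ)/Var − 1 = 0.223104/0.042839 − 1 = 4.2080.
Thus α = 0.336·4.2080 = 1.41 and β = 0.664·4.2080 = 2.79.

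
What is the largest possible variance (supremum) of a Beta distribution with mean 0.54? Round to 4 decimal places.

0.2484

For fixed mean μ the Beta variance is μ(1−μ)/(α+β+1), increasing as α+β decreases.
Its least upper bound (not attained) is μ(1−μ) = 0.54·0.46 = 0.2484.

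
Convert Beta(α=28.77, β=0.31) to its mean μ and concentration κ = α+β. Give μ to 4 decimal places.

μ = 0.9893, κ = 29.08

κ = α+β = 28.77+0.31 = 29.08; μ = α/κ = 28.77/29.08 = 0.9893.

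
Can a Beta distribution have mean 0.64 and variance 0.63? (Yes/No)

No

For any Beta, Var(X) < E[X]·(1−E[X]).
Here μ(1−μ) = 0.64×0.36 = 0.2304, and 0.63 ≥ 0.2304.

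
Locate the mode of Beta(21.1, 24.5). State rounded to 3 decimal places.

0.461

With α,β > 1, mode = (α−1)/(α+β−2) = 20.1/43.6 = 0.461.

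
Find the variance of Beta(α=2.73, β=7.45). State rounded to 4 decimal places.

α+β = 10.18 and αβ = 20.3385, so Var = αβ/[(α+β)²(α+β+1)] = 20.3385/1158.610232 = 0.0176.

0.0176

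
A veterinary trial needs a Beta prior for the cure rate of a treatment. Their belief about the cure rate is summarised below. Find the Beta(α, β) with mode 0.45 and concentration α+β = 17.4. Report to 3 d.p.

Since the density peak of Beta(α,β) is at (α−1)/(α+β−2),
α = 1 + 0.45(17.4−2) = 7.930 and β = 17.4 − 7.930 = 9.470.

α = 7.930, β = 9.470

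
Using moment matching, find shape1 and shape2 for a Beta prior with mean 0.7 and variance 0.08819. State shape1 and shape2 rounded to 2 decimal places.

Let s = shape1+shape2. The Beta variance is μ(1−μ)/(s+1).
So s+1 = μ(1−μ)/σ² = (0.7×0.3)/0.08819 = 0.21/0.08819 = 2.3812, giving s = 1.3812.
Then shape1 = μs = 0.7×1.3812 = 0.97 and shape2 = (1−μ)s = 0.3×1.3812 = 0.41.

shape1 = 0.97, shape2 = 0.41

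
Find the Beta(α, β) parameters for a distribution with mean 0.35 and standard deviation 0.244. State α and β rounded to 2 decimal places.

First σ² = 0.059536. Setting α = μn, β = (1−μ)n with n = α+β,
μ(1−μ)/(n+1) = 0.059536 ⇒ n+1 = 0.2275/0.059536 = 3.8212 ⇒ n = 2.8212.
Hence α = 0.35×2.8212 = 0.99, β = 0.65×2.8212 = 1.83.

α = 0.99, β = 1.83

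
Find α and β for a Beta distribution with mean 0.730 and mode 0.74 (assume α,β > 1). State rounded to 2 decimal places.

α = 35.04, β = 12.96

With s = α+β: μ = α/s and mode = (α−1)/(s−2). Eliminating α = μs,
μs − 1 = m(s−2) ⇒ s(μ−m) = 1−2m ⇒ s = -0.48/-0.010 = 48.0000.
So α = μs = 35.04, β = (1−μ)s = 12.96.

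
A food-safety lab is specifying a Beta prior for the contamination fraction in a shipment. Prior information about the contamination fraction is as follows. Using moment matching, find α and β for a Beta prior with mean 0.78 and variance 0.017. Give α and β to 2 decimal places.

Write ν = α+β; then α = μν and Var = μ(1−μ)/(ν+1).
ν = μ(1−μ)/Var − 1 = 0.1716/0.017 − 1 = 9.0941.
α = 0.78·9.0941 = 7.09, β = 0.22·9.0941 = 2.00.

α = 7.09, β = 2.00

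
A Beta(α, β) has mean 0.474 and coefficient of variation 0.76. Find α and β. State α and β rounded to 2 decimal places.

α = 0.44, β = 0.48

Var = (CV·μ)² = (0.76×0.474)² = 0.129773.
α+β = μ(1−μ)/Var − 1 = 0.249324/0.129773 − 1 = 0.9212.
Thus α = 0.474·0.9212 = 0.44 and β = 0.526·0.9212 = 0.48.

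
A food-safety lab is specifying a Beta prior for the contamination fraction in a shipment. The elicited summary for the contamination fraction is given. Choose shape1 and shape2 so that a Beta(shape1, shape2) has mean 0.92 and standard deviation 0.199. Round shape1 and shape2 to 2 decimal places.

shape1 = 0.79, shape2 = 0.07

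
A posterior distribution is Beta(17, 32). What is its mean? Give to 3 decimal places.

E[X] = α/(α+β) = 17/49 = 0.347.

0.347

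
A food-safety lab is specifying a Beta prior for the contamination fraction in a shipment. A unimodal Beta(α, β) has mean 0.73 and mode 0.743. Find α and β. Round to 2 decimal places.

α = 27.29, β = 10.09

Let s = α+β. Mean gives α = μs = 0.73s; mode gives (α−1)/(s−2) = 0.743.
Substituting: 0.73s − 1 = 0.743(s−2) = 0.743s − 1.486, so -0.013s = -0.486 and s = 37.3846.
Then α = 0.73×37.3846 = 27.29 and β = s−α = 10.09.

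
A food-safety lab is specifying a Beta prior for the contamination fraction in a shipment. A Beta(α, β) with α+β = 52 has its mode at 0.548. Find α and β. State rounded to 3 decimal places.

α = 28.400, β = 23.600

Mode = (α−1)/(κ−2) with κ = α+β, so α−1 = 0.548·50 = 27.400.
α = 28.400; β = κ − α = 23.600.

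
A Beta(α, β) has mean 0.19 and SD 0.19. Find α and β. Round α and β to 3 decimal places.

First σ² = 0.0361. Setting α = μn, β = (1−μ)n with n = α+β,
μ(1−μ)/(n+1) = 0.0361 ⇒ n+1 = 0.1539/0.0361 = 4.2632 ⇒ n = 3.2632.
Hence α = 0.19×3.2632 = 0.620, β = 0.81×3.2632 = 2.643.

α = 0.620, β = 2.643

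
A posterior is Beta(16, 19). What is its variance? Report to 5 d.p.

Var = αβ/[(α+β)²(α+β+1)] = (16×19)/(35²×36) = 304/44100 = 0.00689.

0.00689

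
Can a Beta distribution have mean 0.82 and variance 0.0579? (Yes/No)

The Beta variance bound is σ² < μ(1−μ).
Here μ(1−μ) = 0.82×0.18 = 0.1476, and 0.0579 < 0.1476.

Yes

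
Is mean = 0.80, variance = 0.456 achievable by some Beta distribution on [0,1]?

The Beta variance bound is σ² < μ(1−μ).
Here μ(1−μ) = 0.80×0.20 = 0.1600, and 0.456 ≥ 0.1600.

No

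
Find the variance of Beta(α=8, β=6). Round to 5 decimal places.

0.01633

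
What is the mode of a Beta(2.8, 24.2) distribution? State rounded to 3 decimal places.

0.072

The density x^(α−1)(1−x)^(β−1) is maximised at (α−1)/(α+β−2) = 1.8/25.0 = 0.072.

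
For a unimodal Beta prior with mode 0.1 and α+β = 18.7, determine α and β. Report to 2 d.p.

α = 2.67, β = 16.03

Since the density peak of Beta(α,β) is at (α−1)/(α+β−2),
α = 1 + 0.1(18.7−2) = 2.67 and β = 18.7 − 2.67 = 16.03.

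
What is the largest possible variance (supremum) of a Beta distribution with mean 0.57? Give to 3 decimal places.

0.245

Var = μ(1−μ)/(α+β+1), which approaches μ(1−μ) as α+β → 0.
So the supremum is μ(1−μ) = 0.57×0.43 = 0.245.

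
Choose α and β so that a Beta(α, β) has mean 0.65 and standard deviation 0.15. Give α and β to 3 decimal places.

α = 5.922, β = 3.189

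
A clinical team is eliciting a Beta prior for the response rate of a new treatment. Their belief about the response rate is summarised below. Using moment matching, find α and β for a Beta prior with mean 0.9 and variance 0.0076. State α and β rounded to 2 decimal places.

Write ν = α+β; then α = μν and Var = μ(1−μ)/(ν+1).
ν = μ(1−μ)/Var − 1 = 0.09/0.0076 − 1 = 10.8421.
α = 0.9·10.8421 = 9.76, β = 0.1·10.8421 = 1.08.

α = 9.76, β = 1.08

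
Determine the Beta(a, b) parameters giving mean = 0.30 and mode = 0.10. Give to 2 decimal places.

With s = a+b: μ = a/s and mode = (a−1)/(s−2). Eliminating a = μs,
μs − 1 = m(s−2) ⇒ s(μ−m) = 1−2m ⇒ s = 0.80/0.20 = 4.0000.
So a = μs = 1.20, b = (1−μ)s = 2.80.

a = 1.20, b = 2.80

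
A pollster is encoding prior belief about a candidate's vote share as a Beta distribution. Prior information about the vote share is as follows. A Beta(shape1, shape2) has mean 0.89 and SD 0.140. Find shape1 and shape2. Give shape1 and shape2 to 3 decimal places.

shape1 = 3.555, shape2 = 0.439

First σ² = 0.019600. Setting shape1 = μn, shape2 = (1−μ)n with n = shape1+shape2,
μ(1−μ)/(n+1) = 0.019600 ⇒ n+1 = 0.0979/0.019600 = 4.9949 ⇒ n = 3.9949.
Hence shape1 = 0.89×3.9949 = 3.555, shape2 = 0.11×3.9949 = 0.439.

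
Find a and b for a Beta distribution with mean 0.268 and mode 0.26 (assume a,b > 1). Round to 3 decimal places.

a = 16.080, b = 43.920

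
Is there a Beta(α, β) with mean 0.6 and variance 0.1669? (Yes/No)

Yes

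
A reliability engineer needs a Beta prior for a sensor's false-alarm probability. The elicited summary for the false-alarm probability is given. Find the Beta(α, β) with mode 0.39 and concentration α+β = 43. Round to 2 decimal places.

α = 16.99, β = 26.01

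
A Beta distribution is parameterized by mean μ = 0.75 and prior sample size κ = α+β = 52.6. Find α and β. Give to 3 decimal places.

Split κ in proportion μ : (1−μ): α = 0.75·52.6 = 39.450, β = 52.6 − 39.450 = 13.150.

α = 39.450, β = 13.150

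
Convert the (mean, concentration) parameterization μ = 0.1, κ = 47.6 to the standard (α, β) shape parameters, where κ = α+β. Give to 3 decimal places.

α = 4.760, β = 42.840

Split κ in proportion μ : (1−μ): α = 0.1·47.6 = 4.760, β = 47.6 − 4.760 = 42.840.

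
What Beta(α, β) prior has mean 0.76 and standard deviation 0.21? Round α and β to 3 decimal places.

α = 2.383, β = 0.753

σ² = 0.21² = 0.0441.
With s = α+β, Var = μ(1−μ)/(s+1), so s+1 = (0.76×0.24)/0.0441 = 4.1361 and s = 3.1361.
α = μs = 2.383, β = (1−μ)s = 0.753.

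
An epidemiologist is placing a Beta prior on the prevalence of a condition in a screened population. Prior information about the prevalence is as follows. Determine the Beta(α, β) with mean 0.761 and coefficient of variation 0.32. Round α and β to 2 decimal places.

α = 1.57, β = 0.49

σ = CV·μ = 0.32×0.761 = 0.24352, so σ² = 0.059302.
s+1 = μ(1−μ)/σ² = 0.181879/0.059302 = 3.0670, so s = α+β = 2.0670.
α = μs = 1.57, β = (1−μ)s = 0.49.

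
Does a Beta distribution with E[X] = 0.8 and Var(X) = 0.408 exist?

The Beta variance bound is σ² < μ(1−μ).
Here μ(1−μ) = 0.8×0.2 = 0.16, and 0.408 ≥ 0.16.

No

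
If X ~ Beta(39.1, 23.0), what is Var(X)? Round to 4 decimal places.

0.0037

μ = 39.1/62.1 = 0.629630; Var = μ(1−μ)/(α+β+1) = 0.2331962/63.1 = 0.0037.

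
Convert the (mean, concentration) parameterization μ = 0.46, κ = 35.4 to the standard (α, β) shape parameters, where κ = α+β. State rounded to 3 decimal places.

Split κ in proportion μ : (1−μ): α = 0.46·35.4 = 16.284, β = 35.4 − 16.284 = 19.116.

α = 16.284, β = 19.116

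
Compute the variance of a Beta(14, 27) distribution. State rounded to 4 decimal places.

0.0054

Var = αβ/[(α+β)²(α+β+1)] = (14×27)/(41²×42) = 378/70602 = 0.0054.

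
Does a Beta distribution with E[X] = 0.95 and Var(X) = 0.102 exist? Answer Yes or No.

For any Beta, Var(X) < E[X]·(1−E[X]).
Here μ(1−μ) = 0.95×0.05 = 0.0475, and 0.102 ≥ 0.0475.

No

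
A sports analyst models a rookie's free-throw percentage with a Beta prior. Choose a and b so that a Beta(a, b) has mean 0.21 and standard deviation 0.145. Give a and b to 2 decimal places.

a = 1.45, b = 5.44

First σ² = 0.021025. Setting a = μn, b = (1−μ)n with n = a+b,
μ(1−μ)/(n+1) = 0.021025 ⇒ n+1 = 0.1659/0.021025 = 7.8906 ⇒ n = 6.8906.
Hence a = 0.21×6.8906 = 1.45, b = 0.79×6.8906 = 5.44.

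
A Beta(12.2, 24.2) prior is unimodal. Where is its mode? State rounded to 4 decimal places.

0.3256

The density x^(α−1)(1−x)^(β−1) is maximised at (α−1)/(α+β−2) = 11.2/34.4 = 0.3256.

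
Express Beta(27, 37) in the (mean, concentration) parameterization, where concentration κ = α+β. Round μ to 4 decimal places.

μ = 0.4219, κ = 64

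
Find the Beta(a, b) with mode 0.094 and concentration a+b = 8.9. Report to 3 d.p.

Since the density peak of Beta(a,b) is at (a−1)/(a+b−2),
a = 1 + 0.094(8.9−2) = 1.649 and b = 8.9 − 1.649 = 7.251.

a = 1.649, b = 7.251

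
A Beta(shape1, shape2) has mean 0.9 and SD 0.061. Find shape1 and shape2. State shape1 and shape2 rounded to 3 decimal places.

σ² = 0.061² = 0.003721.
With s = shape1+shape2, Var = μ(1−μ)/(s+1), so s+1 = (0.9×0.1)/0.003721 = 24.1870 and s = 23.1870.
shape1 = μs = 20.868, shape2 = (1−μ)s = 2.319.

shape1 = 20.868, shape2 = 2.319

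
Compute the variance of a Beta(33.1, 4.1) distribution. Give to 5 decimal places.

0.00257

μ = 33.1/37.2 = 0.889785; Var = μ(1−μ)/(α+β+1) = 0.0980677/38.2 = 0.00257.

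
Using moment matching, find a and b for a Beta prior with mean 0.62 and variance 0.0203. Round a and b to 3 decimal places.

a = 6.576, b = 4.030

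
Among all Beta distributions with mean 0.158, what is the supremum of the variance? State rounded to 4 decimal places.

For fixed mean μ the Beta variance is μ(1−μ)/(α+β+1), increasing as α+β decreases.
Its least upper bound (not attained) is μ(1−μ) = 0.158·0.842 = 0.1330.

0.1330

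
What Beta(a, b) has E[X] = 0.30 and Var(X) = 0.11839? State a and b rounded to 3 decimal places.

a = 0.232, b = 0.542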